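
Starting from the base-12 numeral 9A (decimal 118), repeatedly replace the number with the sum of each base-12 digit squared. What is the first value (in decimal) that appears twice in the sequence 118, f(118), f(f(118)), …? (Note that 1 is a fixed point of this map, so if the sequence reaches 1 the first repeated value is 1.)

118 = (9,10)_12 → 9² + 10² = 81 + 100 = 181
181 = (1,3,1)_12 → 1² + 3² + 1² = 1 + 9 + 1 = 11
11 = (11)_12 → 11² = 121
121 = (10,1)_12 → 10² + 1² = 100 + 1 = 101
101 = (8,5)_12 → 8² + 5² = 64 + 25 = 89
89 = (7,5)_12 → 7² + 5² = 49 + 25 = 74
74 = (6,2)_12 → 6² + 2² = 36 + 4 = 40
40 = (3,4)_12 → 3² + 4² = 9 + 16 = 25
25 = (2,1)_12 → 2² + 1² = 4 + 1 = 5
5 = (5)_12 → 5² = 25  — 25 already appeared earlier.

25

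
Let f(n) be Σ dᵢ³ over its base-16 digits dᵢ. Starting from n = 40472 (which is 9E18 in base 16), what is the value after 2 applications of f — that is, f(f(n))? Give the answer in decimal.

40472 = (9,14,1,8)_16 → 9³ + 14³ + 1³ + 8³ = 3986
3986 = (15,9,2)_16 → 15³ + 9³ + 2³ = 4112

4112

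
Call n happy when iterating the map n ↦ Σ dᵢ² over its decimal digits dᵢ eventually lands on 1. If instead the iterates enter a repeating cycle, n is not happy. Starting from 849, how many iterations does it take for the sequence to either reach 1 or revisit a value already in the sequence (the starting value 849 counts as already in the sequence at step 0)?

849 → 8² + 4² + 9² = 64 + 16 + 81 = 161
161 → 1² + 6² + 1² = 1 + 36 + 1 = 38
38 → 3² + 8² = 9 + 64 = 73
73 → 7² + 3² = 49 + 9 = 58
58 → 5² + 8² = 25 + 64 = 89
89 → 8² + 9² = 64 + 81 = 145
145 → 1² + 4² + 5² = 1 + 16 + 25 = 42
42 → 4² + 2² = 16 + 4 = 20
20 → 2² + 0² = 4 + 0 = 4
4 → 4² = 16
16 → 1² + 6² = 1 + 36 = 37
37 → 3² + 7² = 9 + 49 = 58  — 58 repeats.
That took 12 steps.

12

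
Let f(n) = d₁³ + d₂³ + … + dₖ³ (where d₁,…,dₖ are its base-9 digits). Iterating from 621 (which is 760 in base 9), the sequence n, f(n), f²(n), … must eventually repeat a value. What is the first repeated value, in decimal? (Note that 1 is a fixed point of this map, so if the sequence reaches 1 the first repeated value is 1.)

1

621 = (7,6,0)_9 → 7³ + 6³ + 0³ = 343 + 216 + 0 = 559
559 = (6,8,1)_9 → 6³ + 8³ + 1³ = 216 + 512 + 1 = 729
729 = (1,0,0,0)_9 → 1³ + 0³ + 0³ + 0³ = 1 + 0 + 0 + 0 = 1  — reached the fixed point 1.
1 → 1, so 1 is the first repeated value.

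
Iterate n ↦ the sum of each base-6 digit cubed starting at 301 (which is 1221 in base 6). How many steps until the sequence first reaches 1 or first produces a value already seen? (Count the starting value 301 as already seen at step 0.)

301 = (1,2,2,1)_6 → 1³ + 2³ + 2³ + 1³ = 18
18 = (3,0)_6 → 3³ + 0³ = 27
27 = (4,3)_6 → 4³ + 3³ = 91
91 = (2,3,1)_6 → 2³ + 3³ + 1³ = 36
36 = (1,0,0)_6 → 1³ + 0³ + 0³ = 1  — reached 1.
That took 5 steps.

5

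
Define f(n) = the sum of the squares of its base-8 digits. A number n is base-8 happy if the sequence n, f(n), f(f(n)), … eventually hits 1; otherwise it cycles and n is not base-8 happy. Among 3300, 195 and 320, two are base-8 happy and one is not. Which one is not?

3300: 3300 → 77 → 27 → 18 → 8 → 1  — reaches 1 (base-8 happy)
195: 195 → 18 → 8 → 1  — reaches 1 (base-8 happy)
320: 320 → 25 → 10 → 5 → 25  — repeats 25 (not base-8 happy)

320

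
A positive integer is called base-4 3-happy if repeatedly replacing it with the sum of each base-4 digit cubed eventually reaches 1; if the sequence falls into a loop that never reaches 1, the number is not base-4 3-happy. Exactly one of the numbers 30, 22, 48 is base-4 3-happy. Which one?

22

30: 30 → 36 → 9 → 9  — repeats 9 (not base-4 3-happy)
22: 22 → 10 → 16 → 1  — reaches 1 (base-4 3-happy)
48: 48 → 27 → 36 → 9 → 9  — repeats 9 (not base-4 3-happy)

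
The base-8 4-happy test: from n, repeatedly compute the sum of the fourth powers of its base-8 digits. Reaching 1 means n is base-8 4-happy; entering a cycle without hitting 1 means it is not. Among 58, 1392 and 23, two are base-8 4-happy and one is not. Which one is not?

1392

58: 58 → 2417 → 2178 → 288 → 512 → 1  — reaches 1 (base-8 4-happy)
1392: 1392 → 1937 → 1394 → 1953 → 1634 → 354 → 897 → 1298 → 304 → 1552 → 97 → 258 → 272 → 272  — repeats 272 (not base-8 4-happy)
23: 23 → 2417 → 2178 → 288 → 512 → 1  — reaches 1 (base-8 4-happy)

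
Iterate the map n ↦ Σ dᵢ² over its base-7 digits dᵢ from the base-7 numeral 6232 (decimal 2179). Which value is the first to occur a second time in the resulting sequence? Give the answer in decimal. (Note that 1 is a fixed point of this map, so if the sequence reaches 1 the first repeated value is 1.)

2179 = (6,2,3,2)_7 → 53
53 = (1,0,4)_7 → 17
17 = (2,3)_7 → 13
13 = (1,6)_7 → 37
37 = (5,2)_7 → 29
29 = (4,1)_7 → 17  — 17 already appeared earlier.

17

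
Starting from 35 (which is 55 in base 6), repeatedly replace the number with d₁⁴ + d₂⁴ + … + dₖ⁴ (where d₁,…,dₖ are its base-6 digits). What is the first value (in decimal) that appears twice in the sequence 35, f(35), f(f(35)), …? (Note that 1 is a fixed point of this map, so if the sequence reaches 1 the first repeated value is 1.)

1251

35 = (5,5)_6 → 1250
1250 = (5,4,4,2)_6 → 1153
1153 = (5,2,0,1)_6 → 642
642 = (2,5,5,0)_6 → 1266
1266 = (5,5,1,0)_6 → 1251
1251 = (5,4,4,3)_6 → 1218
1218 = (5,3,5,0)_6 → 1331
1331 = (1,0,0,5,5)_6 → 1251  — 1251 already appeared earlier.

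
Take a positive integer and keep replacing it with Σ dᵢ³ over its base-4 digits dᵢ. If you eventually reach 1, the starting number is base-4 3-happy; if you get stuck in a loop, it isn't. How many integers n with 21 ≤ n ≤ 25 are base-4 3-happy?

21: 21 → 3 → 27 → 36 → 9 → 9  (repeats 9)
22: 22 → 10 → 16 → 1  (reaches 1)
23: 23 → 29 → 29  (repeats 29)
24: 24 → 9 → 9  (repeats 9)
25: 25 → 10 → 16 → 1  (reaches 1)
base-4 3-happy: 22, 25

2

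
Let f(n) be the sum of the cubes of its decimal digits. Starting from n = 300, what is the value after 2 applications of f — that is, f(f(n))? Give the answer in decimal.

300 → 3³ + 0³ + 0³ = 27 + 0 + 0 = 27
27 → 2³ + 7³ = 8 + 343 = 351

351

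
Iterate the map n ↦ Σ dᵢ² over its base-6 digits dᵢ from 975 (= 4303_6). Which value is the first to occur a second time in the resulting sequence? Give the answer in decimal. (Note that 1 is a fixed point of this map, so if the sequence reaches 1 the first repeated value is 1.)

975 = (4,3,0,3)_6 → 4² + 3² + 0² + 3² = 34
34 = (5,4)_6 → 5² + 4² = 41
41 = (1,0,5)_6 → 1² + 0² + 5² = 26
26 = (4,2)_6 → 4² + 2² = 20
20 = (3,2)_6 → 3² + 2² = 13
13 = (2,1)_6 → 2² + 1² = 5
5 = (5)_6 → 5² = 25
25 = (4,1)_6 → 4² + 1² = 17
17 = (2,5)_6 → 2² + 5² = 29
29 = (4,5)_6 → 4² + 5² = 41  — 41 already appeared earlier.

41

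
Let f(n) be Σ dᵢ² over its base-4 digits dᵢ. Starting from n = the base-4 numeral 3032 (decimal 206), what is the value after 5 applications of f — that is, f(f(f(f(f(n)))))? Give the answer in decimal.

4

206 = (3,0,3,2)_4 → 22
22 = (1,1,2)_4 → 6
6 = (1,2)_4 → 5
5 = (1,1)_4 → 2
2 = (2)_4 → 4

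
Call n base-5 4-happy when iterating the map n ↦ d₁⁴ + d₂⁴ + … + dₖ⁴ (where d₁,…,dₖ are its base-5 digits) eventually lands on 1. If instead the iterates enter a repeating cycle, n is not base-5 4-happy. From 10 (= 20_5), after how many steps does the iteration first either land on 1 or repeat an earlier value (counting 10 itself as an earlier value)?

13

10 = (2,0)_5 → 16
16 = (3,1)_5 → 82
82 = (3,1,2)_5 → 98
98 = (3,4,3)_5 → 418
418 = (3,1,3,3)_5 → 244
244 = (1,4,3,4)_5 → 594
594 = (4,3,3,4)_5 → 674
674 = (1,0,1,4,4)_5 → 514
514 = (4,0,2,4)_5 → 528
528 = (4,1,0,3)_5 → 338
338 = (2,3,2,3)_5 → 194
194 = (1,2,3,4)_5 → 354
354 = (2,4,0,4)_5 → 528  — 528 repeats.
That took 13 steps.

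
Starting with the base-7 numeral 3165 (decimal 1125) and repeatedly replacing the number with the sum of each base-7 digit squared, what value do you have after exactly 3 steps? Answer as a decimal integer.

1125 = (3,1,6,5)_7 → 3² + 1² + 6² + 5² = 71
71 = (1,3,1)_7 → 1² + 3² + 1² = 11
11 = (1,4)_7 → 1² + 4² = 17

17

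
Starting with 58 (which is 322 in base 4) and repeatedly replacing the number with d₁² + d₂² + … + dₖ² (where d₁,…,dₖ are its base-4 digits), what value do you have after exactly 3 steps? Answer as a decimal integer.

58 = (3,2,2)_4 → 3² + 2² + 2² = 17
17 = (1,0,1)_4 → 1² + 0² + 1² = 2
2 = (2)_4 → 2² = 4

4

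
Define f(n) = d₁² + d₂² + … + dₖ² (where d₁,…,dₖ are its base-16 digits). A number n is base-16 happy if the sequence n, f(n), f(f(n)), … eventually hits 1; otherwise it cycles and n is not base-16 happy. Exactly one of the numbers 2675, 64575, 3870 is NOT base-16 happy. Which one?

2675: 2675 → 158 → 277 → 27 → 122 → 149 → 106 → 136 → 128 → 64 → 16 → 1  — reaches 1 (base-16 happy)
64575: 64575 → 603 → 150 → 117 → 74 → 116 → 65 → 17 → 2 → 4 → 16 → 1  — reaches 1 (base-16 happy)
3870: 3870 → 422 → 137 → 145 → 82 → 29 → 170 → 200 → 208 → 169 → 181 → 146 → 85 → 50 → 13 → 169  — repeats 169 (not base-16 happy)

3870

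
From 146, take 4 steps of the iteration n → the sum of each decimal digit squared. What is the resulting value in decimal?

146 → 1² + 4² + 6² = 53
53 → 5² + 3² = 34
34 → 3² + 4² = 25
25 → 2² + 5² = 29

29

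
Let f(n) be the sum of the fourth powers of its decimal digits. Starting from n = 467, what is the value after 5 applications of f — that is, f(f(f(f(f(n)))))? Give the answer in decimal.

467 → 4⁴ + 6⁴ + 7⁴ = 256 + 1296 + 2401 = 3953
3953 → 3⁴ + 9⁴ + 5⁴ + 3⁴ = 81 + 6561 + 625 + 81 = 7348
7348 → 7⁴ + 3⁴ + 4⁴ + 8⁴ = 2401 + 81 + 256 + 4096 = 6834
6834 → 6⁴ + 8⁴ + 3⁴ + 4⁴ = 1296 + 4096 + 81 + 256 = 5729
5729 → 5⁴ + 7⁴ + 2⁴ + 9⁴ = 625 + 2401 + 16 + 6561 = 9603

9603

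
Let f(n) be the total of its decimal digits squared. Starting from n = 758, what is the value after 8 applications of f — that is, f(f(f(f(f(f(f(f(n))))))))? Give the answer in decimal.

145

758 → 138
138 → 74
74 → 65
65 → 61
61 → 37
37 → 58
58 → 89
89 → 145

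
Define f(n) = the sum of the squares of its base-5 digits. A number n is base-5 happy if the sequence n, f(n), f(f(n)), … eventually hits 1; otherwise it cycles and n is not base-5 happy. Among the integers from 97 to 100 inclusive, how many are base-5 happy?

97: 97 → 29 → 17 → 13 → 13  (repeats 13)
98: 98 → 34 → 18 → 18  (repeats 18)
99: 99 → 41 → 11 → 5 → 1  (reaches 1)
100: 100 → 16 → 10 → 4 → 16  (repeats 16)
base-5 happy: 99

1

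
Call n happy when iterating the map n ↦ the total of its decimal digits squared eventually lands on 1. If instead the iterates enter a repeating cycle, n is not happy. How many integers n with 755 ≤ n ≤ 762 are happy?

1

755: 755 → 99 → 162 → 41 → 17 → 50 → 25 → 29 → 85 → 89 → 145 → 42 → 20 → 4 → 16 → 37 → 58 → 89  (repeats 89)
756: 756 → 110 → 2 → 4 → 16 → 37 → 58 → 89 → 145 → 42 → 20 → 4  (repeats 4)
757: 757 → 123 → 14 → 17 → 50 → 25 → 29 → 85 → 89 → 145 → 42 → 20 → 4 → 16 → 37 → 58 → 89  (repeats 89)
758: 758 → 138 → 74 → 65 → 61 → 37 → 58 → 89 → 145 → 42 → 20 → 4 → 16 → 37  (repeats 37)
759: 759 → 155 → 51 → 26 → 40 → 16 → 37 → 58 → 89 → 145 → 42 → 20 → 4 → 16  (repeats 16)
760: 760 → 85 → 89 → 145 → 42 → 20 → 4 → 16 → 37 → 58 → 89  (repeats 89)
761: 761 → 86 → 100 → 1  (reaches 1)
762: 762 → 89 → 145 → 42 → 20 → 4 → 16 → 37 → 58 → 89  (repeats 89)
happy: 761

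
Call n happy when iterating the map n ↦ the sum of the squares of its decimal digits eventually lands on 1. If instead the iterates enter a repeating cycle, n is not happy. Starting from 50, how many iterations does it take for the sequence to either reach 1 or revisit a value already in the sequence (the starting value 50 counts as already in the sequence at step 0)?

12

50 → 5² + 0² = 25
25 → 2² + 5² = 29
29 → 2² + 9² = 85
85 → 8² + 5² = 89
89 → 8² + 9² = 145
145 → 1² + 4² + 5² = 42
42 → 4² + 2² = 20
20 → 2² + 0² = 4
4 → 4² = 16
16 → 1² + 6² = 37
37 → 3² + 7² = 58
58 → 5² + 8² = 89  — 89 repeats.
That took 12 steps.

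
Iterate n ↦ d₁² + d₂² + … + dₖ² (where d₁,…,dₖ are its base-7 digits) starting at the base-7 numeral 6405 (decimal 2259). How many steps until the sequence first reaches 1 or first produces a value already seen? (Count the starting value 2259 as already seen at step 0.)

2259 = (6,4,0,5)_7 → 6² + 4² + 0² + 5² = 36 + 16 + 0 + 25 = 77
77 = (1,4,0)_7 → 1² + 4² + 0² = 1 + 16 + 0 = 17
17 = (2,3)_7 → 2² + 3² = 4 + 9 = 13
13 = (1,6)_7 → 1² + 6² = 1 + 36 = 37
37 = (5,2)_7 → 5² + 2² = 25 + 4 = 29
29 = (4,1)_7 → 4² + 1² = 16 + 1 = 17  — 17 repeats.
That took 6 steps.

6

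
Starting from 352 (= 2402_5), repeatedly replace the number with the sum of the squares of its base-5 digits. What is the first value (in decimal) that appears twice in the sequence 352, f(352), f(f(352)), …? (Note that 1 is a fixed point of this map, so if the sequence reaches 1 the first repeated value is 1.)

4

352 = (2,4,0,2)_5 → 2² + 4² + 0² + 2² = 24
24 = (4,4)_5 → 4² + 4² = 32
32 = (1,1,2)_5 → 1² + 1² + 2² = 6
6 = (1,1)_5 → 1² + 1² = 2
2 = (2)_5 → 2² = 4
4 = (4)_5 → 4² = 16
16 = (3,1)_5 → 3² + 1² = 10
10 = (2,0)_5 → 2² + 0² = 4  — 4 already appeared earlier.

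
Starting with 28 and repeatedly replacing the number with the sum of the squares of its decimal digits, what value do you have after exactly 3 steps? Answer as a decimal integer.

1

28 → 2² + 8² = 4 + 64 = 68
68 → 6² + 8² = 36 + 64 = 100
100 → 1² + 0² + 0² = 1 + 0 + 0 = 1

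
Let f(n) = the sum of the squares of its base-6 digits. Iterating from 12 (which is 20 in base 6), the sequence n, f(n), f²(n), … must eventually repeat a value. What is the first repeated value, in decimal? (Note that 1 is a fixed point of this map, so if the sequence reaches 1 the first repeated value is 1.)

20

12 = (2,0)_6 → 2² + 0² = 4
4 = (4)_6 → 4² = 16
16 = (2,4)_6 → 2² + 4² = 20
20 = (3,2)_6 → 3² + 2² = 13
13 = (2,1)_6 → 2² + 1² = 5
5 = (5)_6 → 5² = 25
25 = (4,1)_6 → 4² + 1² = 17
17 = (2,5)_6 → 2² + 5² = 29
29 = (4,5)_6 → 4² + 5² = 41
41 = (1,0,5)_6 → 1² + 0² + 5² = 26
26 = (4,2)_6 → 4² + 2² = 20  — 20 already appeared earlier.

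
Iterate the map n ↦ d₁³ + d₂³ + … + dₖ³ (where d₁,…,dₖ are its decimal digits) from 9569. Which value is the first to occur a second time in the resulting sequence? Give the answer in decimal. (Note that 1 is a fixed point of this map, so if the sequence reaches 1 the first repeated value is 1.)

371

9569 → 1799
1799 → 1802
1802 → 521
521 → 134
134 → 92
92 → 737
737 → 713
713 → 371
371 → 371  — 371 already appeared earlier.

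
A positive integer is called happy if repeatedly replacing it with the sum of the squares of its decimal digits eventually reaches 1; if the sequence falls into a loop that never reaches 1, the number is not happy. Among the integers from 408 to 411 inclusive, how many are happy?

408: 408 → 80 → 64 → 52 → 29 → 85 → 89 → 145 → 42 → 20 → 4 → 16 → 37 → 58 → 89  — not happy
409: 409 → 97 → 130 → 10 → 1  — happy
410: 410 → 17 → 50 → 25 → 29 → 85 → 89 → 145 → 42 → 20 → 4 → 16 → 37 → 58 → 89  — not happy
411: 411 → 18 → 65 → 61 → 37 → 58 → 89 → 145 → 42 → 20 → 4 → 16 → 37  — not happy
happy: 409

1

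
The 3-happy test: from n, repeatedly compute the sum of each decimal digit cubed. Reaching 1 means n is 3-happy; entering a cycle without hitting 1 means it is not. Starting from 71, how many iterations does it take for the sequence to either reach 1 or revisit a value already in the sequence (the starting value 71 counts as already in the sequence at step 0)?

9

71 → 7³ + 1³ = 343 + 1 = 344
344 → 3³ + 4³ + 4³ = 27 + 64 + 64 = 155
155 → 1³ + 5³ + 5³ = 1 + 125 + 125 = 251
251 → 2³ + 5³ + 1³ = 8 + 125 + 1 = 134
134 → 1³ + 3³ + 4³ = 1 + 27 + 64 = 92
92 → 9³ + 2³ = 729 + 8 = 737
737 → 7³ + 3³ + 7³ = 343 + 27 + 343 = 713
713 → 7³ + 1³ + 3³ = 343 + 1 + 27 = 371
371 → 3³ + 7³ + 1³ = 27 + 343 + 1 = 371  — 371 repeats.
That took 9 steps.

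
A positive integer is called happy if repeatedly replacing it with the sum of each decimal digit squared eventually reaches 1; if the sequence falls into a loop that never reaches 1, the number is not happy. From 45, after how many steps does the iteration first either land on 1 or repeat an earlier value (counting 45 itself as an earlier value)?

15

45 → 41
41 → 17
17 → 50
50 → 25
25 → 29
29 → 85
85 → 89
89 → 145
145 → 42
42 → 20
20 → 4
4 → 16
16 → 37
37 → 58
58 → 89  — 89 repeats.
That took 15 steps.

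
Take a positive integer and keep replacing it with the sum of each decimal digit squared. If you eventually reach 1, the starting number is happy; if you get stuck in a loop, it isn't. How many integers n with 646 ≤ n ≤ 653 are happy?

646: 646 → 88 → 128 → 69 → 117 → 51 → 26 → 40 → 16 → 37 → 58 → 89 → 145 → 42 → 20 → 4 → 16  — not happy
647: 647 → 101 → 2 → 4 → 16 → 37 → 58 → 89 → 145 → 42 → 20 → 4  — not happy
648: 648 → 116 → 38 → 73 → 58 → 89 → 145 → 42 → 20 → 4 → 16 → 37 → 58  — not happy
649: 649 → 133 → 19 → 82 → 68 → 100 → 1  — happy
650: 650 → 61 → 37 → 58 → 89 → 145 → 42 → 20 → 4 → 16 → 37  — not happy
651: 651 → 62 → 40 → 16 → 37 → 58 → 89 → 145 → 42 → 20 → 4 → 16  — not happy
652: 652 → 65 → 61 → 37 → 58 → 89 → 145 → 42 → 20 → 4 → 16 → 37  — not happy
653: 653 → 70 → 49 → 97 → 130 → 10 → 1  — happy
happy: 649, 653

2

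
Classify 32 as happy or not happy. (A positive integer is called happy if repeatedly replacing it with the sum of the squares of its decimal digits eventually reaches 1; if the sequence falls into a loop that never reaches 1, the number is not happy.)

happy

32 → 3² + 2² = 13
13 → 1² + 3² = 10
10 → 1² + 0² = 1  — reached 1.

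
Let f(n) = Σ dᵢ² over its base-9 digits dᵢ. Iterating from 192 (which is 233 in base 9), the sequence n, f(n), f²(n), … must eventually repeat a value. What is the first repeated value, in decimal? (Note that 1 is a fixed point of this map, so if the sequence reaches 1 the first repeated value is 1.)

192 = (2,3,3)_9 → 2² + 3² + 3² = 4 + 9 + 9 = 22
22 = (2,4)_9 → 2² + 4² = 4 + 16 = 20
20 = (2,2)_9 → 2² + 2² = 4 + 4 = 8
8 = (8)_9 → 8² = 64
64 = (7,1)_9 → 7² + 1² = 49 + 1 = 50
50 = (5,5)_9 → 5² + 5² = 25 + 25 = 50  — 50 already appeared earlier.

50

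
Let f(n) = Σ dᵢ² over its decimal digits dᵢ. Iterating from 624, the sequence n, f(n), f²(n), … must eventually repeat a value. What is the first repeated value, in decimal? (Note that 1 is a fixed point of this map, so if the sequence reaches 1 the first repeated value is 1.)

624 → 56
56 → 61
61 → 37
37 → 58
58 → 89
89 → 145
145 → 42
42 → 20
20 → 4
4 → 16
16 → 37  — 37 already appeared earlier.

37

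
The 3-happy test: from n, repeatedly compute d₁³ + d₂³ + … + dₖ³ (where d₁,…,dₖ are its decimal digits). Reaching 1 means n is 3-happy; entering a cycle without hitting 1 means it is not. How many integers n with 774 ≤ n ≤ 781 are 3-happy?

774: 774 → 750 → 468 → 792 → 1080 → 513 → 153 → 153  (repeats 153)
775: 775 → 811 → 514 → 190 → 730 → 370 → 370  (repeats 370)
776: 776 → 902 → 737 → 713 → 371 → 371  (repeats 371)
777: 777 → 1029 → 738 → 882 → 1032 → 36 → 243 → 99 → 1458 → 702 → 351 → 153 → 153  (repeats 153)
778: 778 → 1198 → 1243 → 100 → 1  (reaches 1)
779: 779 → 1415 → 191 → 731 → 371 → 371  (repeats 371)
780: 780 → 855 → 762 → 567 → 684 → 792 → 1080 → 513 → 153 → 153  (repeats 153)
781: 781 → 856 → 853 → 664 → 496 → 1009 → 730 → 370 → 370  (repeats 370)
3-happy: 778

1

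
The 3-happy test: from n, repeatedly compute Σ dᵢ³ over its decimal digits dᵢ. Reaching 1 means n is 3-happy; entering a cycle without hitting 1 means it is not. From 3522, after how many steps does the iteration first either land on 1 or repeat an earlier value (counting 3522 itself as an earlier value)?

6

3522 → 3³ + 5³ + 2³ + 2³ = 27 + 125 + 8 + 8 = 168
168 → 1³ + 6³ + 8³ = 1 + 216 + 512 = 729
729 → 7³ + 2³ + 9³ = 343 + 8 + 729 = 1080
1080 → 1³ + 0³ + 8³ + 0³ = 1 + 0 + 512 + 0 = 513
513 → 5³ + 1³ + 3³ = 125 + 1 + 27 = 153
153 → 1³ + 5³ + 3³ = 1 + 125 + 27 = 153  — 153 repeats.
That took 6 steps.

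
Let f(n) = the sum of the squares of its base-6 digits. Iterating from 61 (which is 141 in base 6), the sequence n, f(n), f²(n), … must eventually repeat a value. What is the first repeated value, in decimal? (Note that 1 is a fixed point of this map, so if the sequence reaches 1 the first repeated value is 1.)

17

61 = (1,4,1)_6 → 18
18 = (3,0)_6 → 9
9 = (1,3)_6 → 10
10 = (1,4)_6 → 17
17 = (2,5)_6 → 29
29 = (4,5)_6 → 41
41 = (1,0,5)_6 → 26
26 = (4,2)_6 → 20
20 = (3,2)_6 → 13
13 = (2,1)_6 → 5
5 = (5)_6 → 25
25 = (4,1)_6 → 17  — 17 already appeared earlier.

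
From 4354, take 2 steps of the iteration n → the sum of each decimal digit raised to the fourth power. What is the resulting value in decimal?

4114

4354 → 4⁴ + 3⁴ + 5⁴ + 4⁴ = 256 + 81 + 625 + 256 = 1218
1218 → 1⁴ + 2⁴ + 1⁴ + 8⁴ = 1 + 16 + 1 + 4096 = 4114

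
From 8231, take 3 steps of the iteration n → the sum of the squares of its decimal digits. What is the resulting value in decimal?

8231 → 8² + 2² + 3² + 1² = 64 + 4 + 9 + 1 = 78
78 → 7² + 8² = 49 + 64 = 113
113 → 1² + 1² + 3² = 1 + 1 + 9 = 11

11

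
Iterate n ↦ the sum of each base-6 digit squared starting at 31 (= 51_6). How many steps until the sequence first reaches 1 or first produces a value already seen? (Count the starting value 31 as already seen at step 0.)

9

31 = (5,1)_6 → 5² + 1² = 25 + 1 = 26
26 = (4,2)_6 → 4² + 2² = 16 + 4 = 20
20 = (3,2)_6 → 3² + 2² = 9 + 4 = 13
13 = (2,1)_6 → 2² + 1² = 4 + 1 = 5
5 = (5)_6 → 5² = 25
25 = (4,1)_6 → 4² + 1² = 16 + 1 = 17
17 = (2,5)_6 → 2² + 5² = 4 + 25 = 29
29 = (4,5)_6 → 4² + 5² = 16 + 25 = 41
41 = (1,0,5)_6 → 1² + 0² + 5² = 1 + 0 + 25 = 26  — 26 repeats.
That took 9 steps.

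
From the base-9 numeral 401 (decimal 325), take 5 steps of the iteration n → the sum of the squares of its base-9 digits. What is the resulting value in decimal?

65

325 = (4,0,1)_9 → 4² + 0² + 1² = 17
17 = (1,8)_9 → 1² + 8² = 65
65 = (7,2)_9 → 7² + 2² = 53
53 = (5,8)_9 → 5² + 8² = 89
89 = (1,0,8)_9 → 1² + 0² + 8² = 65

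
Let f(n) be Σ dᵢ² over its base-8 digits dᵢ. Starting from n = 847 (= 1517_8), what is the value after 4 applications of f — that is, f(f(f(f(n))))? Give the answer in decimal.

1

847 = (1,5,1,7)_8 → 1² + 5² + 1² + 7² = 1 + 25 + 1 + 49 = 76
76 = (1,1,4)_8 → 1² + 1² + 4² = 1 + 1 + 16 = 18
18 = (2,2)_8 → 2² + 2² = 4 + 4 = 8
8 = (1,0)_8 → 1² + 0² = 1 + 0 = 1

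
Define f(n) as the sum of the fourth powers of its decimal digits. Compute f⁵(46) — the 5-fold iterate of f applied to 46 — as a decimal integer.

46 → 4⁴ + 6⁴ = 1552
1552 → 1⁴ + 5⁴ + 5⁴ + 2⁴ = 1267
1267 → 1⁴ + 2⁴ + 6⁴ + 7⁴ = 3714
3714 → 3⁴ + 7⁴ + 1⁴ + 4⁴ = 2739
2739 → 2⁴ + 7⁴ + 3⁴ + 9⁴ = 9059

9059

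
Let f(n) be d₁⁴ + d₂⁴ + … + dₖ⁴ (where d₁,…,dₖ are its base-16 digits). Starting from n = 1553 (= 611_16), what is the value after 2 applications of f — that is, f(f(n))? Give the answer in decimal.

642

1553 = (6,1,1)_16 → 6⁴ + 1⁴ + 1⁴ = 1298
1298 = (5,1,2)_16 → 5⁴ + 1⁴ + 2⁴ = 642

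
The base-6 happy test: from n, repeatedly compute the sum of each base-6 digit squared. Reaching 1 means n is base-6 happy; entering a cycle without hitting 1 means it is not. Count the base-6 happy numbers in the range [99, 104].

99: 99 → 29 → 41 → 26 → 20 → 13 → 5 → 25 → 17 → 29  (repeats 29)
100: 100 → 36 → 1  (reaches 1)
101: 101 → 45 → 11 → 26 → 20 → 13 → 5 → 25 → 17 → 29 → 41 → 26  (repeats 26)
102: 102 → 29 → 41 → 26 → 20 → 13 → 5 → 25 → 17 → 29  (repeats 29)
103: 103 → 30 → 25 → 17 → 29 → 41 → 26 → 20 → 13 → 5 → 25  (repeats 25)
104: 104 → 33 → 34 → 41 → 26 → 20 → 13 → 5 → 25 → 17 → 29 → 41  (repeats 41)
base-6 happy: 100

1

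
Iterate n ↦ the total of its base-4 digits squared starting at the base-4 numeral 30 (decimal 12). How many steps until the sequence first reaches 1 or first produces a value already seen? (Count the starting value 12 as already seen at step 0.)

12 = (3,0)_4 → 3² + 0² = 9
9 = (2,1)_4 → 2² + 1² = 5
5 = (1,1)_4 → 1² + 1² = 2
2 = (2)_4 → 2² = 4
4 = (1,0)_4 → 1² + 0² = 1  — reached 1.
That took 5 steps.

5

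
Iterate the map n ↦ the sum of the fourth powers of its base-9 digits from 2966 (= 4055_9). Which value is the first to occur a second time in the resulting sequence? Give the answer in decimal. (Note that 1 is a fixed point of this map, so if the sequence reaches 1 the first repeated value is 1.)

722

2966 = (4,0,5,5)_9 → 4⁴ + 0⁴ + 5⁴ + 5⁴ = 1506
1506 = (2,0,5,3)_9 → 2⁴ + 0⁴ + 5⁴ + 3⁴ = 722
722 = (8,8,2)_9 → 8⁴ + 8⁴ + 2⁴ = 8208
8208 = (1,2,2,3,0)_9 → 1⁴ + 2⁴ + 2⁴ + 3⁴ + 0⁴ = 114
114 = (1,3,6)_9 → 1⁴ + 3⁴ + 6⁴ = 1378
1378 = (1,8,0,1)_9 → 1⁴ + 8⁴ + 0⁴ + 1⁴ = 4098
4098 = (5,5,5,3)_9 → 5⁴ + 5⁴ + 5⁴ + 3⁴ = 1956
1956 = (2,6,1,3)_9 → 2⁴ + 6⁴ + 1⁴ + 3⁴ = 1394
1394 = (1,8,1,8)_9 → 1⁴ + 8⁴ + 1⁴ + 8⁴ = 8194
8194 = (1,2,2,1,4)_9 → 1⁴ + 2⁴ + 2⁴ + 1⁴ + 4⁴ = 290
290 = (3,5,2)_9 → 3⁴ + 5⁴ + 2⁴ = 722  — 722 already appeared earlier.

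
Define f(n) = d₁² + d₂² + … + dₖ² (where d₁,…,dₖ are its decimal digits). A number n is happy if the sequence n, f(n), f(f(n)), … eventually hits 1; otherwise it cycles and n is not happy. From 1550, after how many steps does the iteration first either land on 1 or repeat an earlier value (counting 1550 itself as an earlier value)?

1550 → 1² + 5² + 5² + 0² = 1 + 25 + 25 + 0 = 51
51 → 5² + 1² = 25 + 1 = 26
26 → 2² + 6² = 4 + 36 = 40
40 → 4² + 0² = 16 + 0 = 16
16 → 1² + 6² = 1 + 36 = 37
37 → 3² + 7² = 9 + 49 = 58
58 → 5² + 8² = 25 + 64 = 89
89 → 8² + 9² = 64 + 81 = 145
145 → 1² + 4² + 5² = 1 + 16 + 25 = 42
42 → 4² + 2² = 16 + 4 = 20
20 → 2² + 0² = 4 + 0 = 4
4 → 4² = 16  — 16 repeats.
That took 12 steps.

12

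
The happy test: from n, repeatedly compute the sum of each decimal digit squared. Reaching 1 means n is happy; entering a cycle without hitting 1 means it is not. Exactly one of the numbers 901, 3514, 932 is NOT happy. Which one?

901: 901 → 82 → 68 → 100 → 1  — reaches 1 (happy)
3514: 3514 → 51 → 26 → 40 → 16 → 37 → 58 → 89 → 145 → 42 → 20 → 4 → 16  — repeats 16 (not happy)
932: 932 → 94 → 97 → 130 → 10 → 1  — reaches 1 (happy)

3514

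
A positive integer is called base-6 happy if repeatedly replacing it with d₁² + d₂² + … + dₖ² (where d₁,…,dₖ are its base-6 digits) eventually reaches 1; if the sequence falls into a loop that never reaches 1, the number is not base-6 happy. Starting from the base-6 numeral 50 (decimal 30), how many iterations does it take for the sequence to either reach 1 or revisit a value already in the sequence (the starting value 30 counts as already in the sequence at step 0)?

9

30 = (5,0)_6 → 5² + 0² = 25 + 0 = 25
25 = (4,1)_6 → 4² + 1² = 16 + 1 = 17
17 = (2,5)_6 → 2² + 5² = 4 + 25 = 29
29 = (4,5)_6 → 4² + 5² = 16 + 25 = 41
41 = (1,0,5)_6 → 1² + 0² + 5² = 1 + 0 + 25 = 26
26 = (4,2)_6 → 4² + 2² = 16 + 4 = 20
20 = (3,2)_6 → 3² + 2² = 9 + 4 = 13
13 = (2,1)_6 → 2² + 1² = 4 + 1 = 5
5 = (5)_6 → 5² = 25  — 25 repeats.
That took 9 steps.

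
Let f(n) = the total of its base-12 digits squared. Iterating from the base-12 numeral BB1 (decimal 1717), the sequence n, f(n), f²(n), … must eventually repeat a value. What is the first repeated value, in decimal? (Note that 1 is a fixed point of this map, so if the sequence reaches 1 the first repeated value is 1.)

25

1717 = (11,11,1)_12 → 11² + 11² + 1² = 243
243 = (1,8,3)_12 → 1² + 8² + 3² = 74
74 = (6,2)_12 → 6² + 2² = 40
40 = (3,4)_12 → 3² + 4² = 25
25 = (2,1)_12 → 2² + 1² = 5
5 = (5)_12 → 5² = 25  — 25 already appeared earlier.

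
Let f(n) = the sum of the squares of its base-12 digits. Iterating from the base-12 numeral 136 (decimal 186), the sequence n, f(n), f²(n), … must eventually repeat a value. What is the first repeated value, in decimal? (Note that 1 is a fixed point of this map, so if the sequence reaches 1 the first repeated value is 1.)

186 = (1,3,6)_12 → 1² + 3² + 6² = 46
46 = (3,10)_12 → 3² + 10² = 109
109 = (9,1)_12 → 9² + 1² = 82
82 = (6,10)_12 → 6² + 10² = 136
136 = (11,4)_12 → 11² + 4² = 137
137 = (11,5)_12 → 11² + 5² = 146
146 = (1,0,2)_12 → 1² + 0² + 2² = 5
5 = (5)_12 → 5² = 25
25 = (2,1)_12 → 2² + 1² = 5  — 5 already appeared earlier.

5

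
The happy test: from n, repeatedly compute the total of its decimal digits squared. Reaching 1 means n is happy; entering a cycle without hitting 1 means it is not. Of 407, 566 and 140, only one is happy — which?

566

407: 407 → 65 → 61 → 37 → 58 → 89 → 145 → 42 → 20 → 4 → 16 → 37  — repeats 37 (not happy)
566: 566 → 97 → 130 → 10 → 1  — reaches 1 (happy)
140: 140 → 17 → 50 → 25 → 29 → 85 → 89 → 145 → 42 → 20 → 4 → 16 → 37 → 58 → 89  — repeats 89 (not happy)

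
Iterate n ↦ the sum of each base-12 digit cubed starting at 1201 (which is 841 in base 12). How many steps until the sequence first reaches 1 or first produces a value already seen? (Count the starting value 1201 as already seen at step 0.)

14

1201 = (8,4,1)_12 → 577
577 = (4,0,1)_12 → 65
65 = (5,5)_12 → 250
250 = (1,8,10)_12 → 1513
1513 = (10,6,1)_12 → 1217
1217 = (8,5,5)_12 → 762
762 = (5,3,6)_12 → 368
368 = (2,6,8)_12 → 736
736 = (5,1,4)_12 → 190
190 = (1,3,10)_12 → 1028
1028 = (7,1,8)_12 → 856
856 = (5,11,4)_12 → 1520
1520 = (10,6,8)_12 → 1728
1728 = (1,0,0,0)_12 → 1  — reached 1.
That took 14 steps.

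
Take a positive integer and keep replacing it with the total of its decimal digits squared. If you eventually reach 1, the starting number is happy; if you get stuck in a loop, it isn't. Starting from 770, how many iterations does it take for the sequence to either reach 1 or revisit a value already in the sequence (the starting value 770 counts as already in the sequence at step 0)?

10

770 → 98
98 → 145
145 → 42
42 → 20
20 → 4
4 → 16
16 → 37
37 → 58
58 → 89
89 → 145  — 145 repeats.
That took 10 steps.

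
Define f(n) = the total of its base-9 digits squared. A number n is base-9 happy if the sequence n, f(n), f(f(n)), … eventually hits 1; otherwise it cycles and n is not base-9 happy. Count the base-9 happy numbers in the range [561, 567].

561: 561 → 109 → 11 → 5 → 25 → 53 → 89 → 65 → 53  (repeats 53)
562: 562 → 116 → 74 → 68 → 74  (repeats 74)
563: 563 → 125 → 81 → 1  (reaches 1)
564: 564 → 136 → 38 → 20 → 8 → 64 → 50 → 50  (repeats 50)
565: 565 → 149 → 75 → 73 → 65 → 53 → 89 → 65  (repeats 65)
566: 566 → 164 → 8 → 64 → 50 → 50  (repeats 50)
567: 567 → 49 → 41 → 41  (repeats 41)
base-9 happy: 563

1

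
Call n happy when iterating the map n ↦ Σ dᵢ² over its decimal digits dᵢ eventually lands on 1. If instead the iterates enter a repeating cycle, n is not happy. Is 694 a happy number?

694 → 6² + 9² + 4² = 133
133 → 1² + 3² + 3² = 19
19 → 1² + 9² = 82
82 → 8² + 2² = 68
68 → 6² + 8² = 100
100 → 1² + 0² + 0² = 1  — reached 1.

happy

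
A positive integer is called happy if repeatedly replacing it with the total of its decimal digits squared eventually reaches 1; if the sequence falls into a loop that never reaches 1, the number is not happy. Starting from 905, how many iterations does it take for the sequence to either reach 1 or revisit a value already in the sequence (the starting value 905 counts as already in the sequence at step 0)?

10

905 → 9² + 0² + 5² = 81 + 0 + 25 = 106
106 → 1² + 0² + 6² = 1 + 0 + 36 = 37
37 → 3² + 7² = 9 + 49 = 58
58 → 5² + 8² = 25 + 64 = 89
89 → 8² + 9² = 64 + 81 = 145
145 → 1² + 4² + 5² = 1 + 16 + 25 = 42
42 → 4² + 2² = 16 + 4 = 20
20 → 2² + 0² = 4 + 0 = 4
4 → 4² = 16
16 → 1² + 6² = 1 + 36 = 37  — 37 repeats.
That took 10 steps.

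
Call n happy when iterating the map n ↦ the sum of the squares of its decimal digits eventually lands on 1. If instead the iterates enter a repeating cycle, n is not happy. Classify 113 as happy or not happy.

not happy

113 → 1² + 1² + 3² = 11
11 → 1² + 1² = 2
2 → 2² = 4
4 → 4² = 16
16 → 1² + 6² = 37
37 → 3² + 7² = 58
58 → 5² + 8² = 89
89 → 8² + 9² = 145
145 → 1² + 4² + 5² = 42
42 → 4² + 2² = 20
20 → 2² + 0² = 4  — 4 already seen; the sequence cycles without reaching 1.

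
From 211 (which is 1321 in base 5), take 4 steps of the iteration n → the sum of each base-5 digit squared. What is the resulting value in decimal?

211 = (1,3,2,1)_5 → 15
15 = (3,0)_5 → 9
9 = (1,4)_5 → 17
17 = (3,2)_5 → 13

13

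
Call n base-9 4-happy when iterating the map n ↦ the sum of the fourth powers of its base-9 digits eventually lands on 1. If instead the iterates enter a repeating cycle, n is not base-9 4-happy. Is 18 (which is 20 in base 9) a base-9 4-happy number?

not base-9 4-happy

18 = (2,0)_9 → 2⁴ + 0⁴ = 16 + 0 = 16
16 = (1,7)_9 → 1⁴ + 7⁴ = 1 + 2401 = 2402
2402 = (3,2,5,8)_9 → 3⁴ + 2⁴ + 5⁴ + 8⁴ = 81 + 16 + 625 + 4096 = 4818
4818 = (6,5,4,3)_9 → 6⁴ + 5⁴ + 4⁴ + 3⁴ = 1296 + 625 + 256 + 81 = 2258
2258 = (3,0,7,8)_9 → 3⁴ + 0⁴ + 7⁴ + 8⁴ = 81 + 0 + 2401 + 4096 = 6578
6578 = (1,0,0,1,8)_9 → 1⁴ + 0⁴ + 0⁴ + 1⁴ + 8⁴ = 1 + 0 + 0 + 1 + 4096 = 4098
4098 = (5,5,5,3)_9 → 5⁴ + 5⁴ + 5⁴ + 3⁴ = 625 + 625 + 625 + 81 = 1956
1956 = (2,6,1,3)_9 → 2⁴ + 6⁴ + 1⁴ + 3⁴ = 16 + 1296 + 1 + 81 = 1394
1394 = (1,8,1,8)_9 → 1⁴ + 8⁴ + 1⁴ + 8⁴ = 1 + 4096 + 1 + 4096 = 8194
8194 = (1,2,2,1,4)_9 → 1⁴ + 2⁴ + 2⁴ + 1⁴ + 4⁴ = 1 + 16 + 16 + 1 + 256 = 290
290 = (3,5,2)_9 → 3⁴ + 5⁴ + 2⁴ = 81 + 625 + 16 = 722
722 = (8,8,2)_9 → 8⁴ + 8⁴ + 2⁴ = 4096 + 4096 + 16 = 8208
8208 = (1,2,2,3,0)_9 → 1⁴ + 2⁴ + 2⁴ + 3⁴ + 0⁴ = 1 + 16 + 16 + 81 + 0 = 114
114 = (1,3,6)_9 → 1⁴ + 3⁴ + 6⁴ = 1 + 81 + 1296 = 1378
1378 = (1,8,0,1)_9 → 1⁴ + 8⁴ + 0⁴ + 1⁴ = 1 + 4096 + 0 + 1 = 4098  — 4098 already seen; the sequence cycles without reaching 1.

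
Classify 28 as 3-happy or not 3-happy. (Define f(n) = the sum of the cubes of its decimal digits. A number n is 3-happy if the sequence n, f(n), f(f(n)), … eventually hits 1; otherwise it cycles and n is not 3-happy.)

not 3-happy

28 → 520
520 → 133
133 → 55
55 → 250
250 → 133  — 133 already seen; the sequence cycles without reaching 1.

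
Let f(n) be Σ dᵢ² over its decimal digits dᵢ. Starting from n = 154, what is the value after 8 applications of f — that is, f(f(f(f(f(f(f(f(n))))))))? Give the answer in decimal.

154 → 1² + 5² + 4² = 42
42 → 4² + 2² = 20
20 → 2² + 0² = 4
4 → 4² = 16
16 → 1² + 6² = 37
37 → 3² + 7² = 58
58 → 5² + 8² = 89
89 → 8² + 9² = 145

145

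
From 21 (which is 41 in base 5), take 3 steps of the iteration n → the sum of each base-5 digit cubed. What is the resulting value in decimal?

21 = (4,1)_5 → 4³ + 1³ = 64 + 1 = 65
65 = (2,3,0)_5 → 2³ + 3³ + 0³ = 8 + 27 + 0 = 35
35 = (1,2,0)_5 → 1³ + 2³ + 0³ = 1 + 8 + 0 = 9

9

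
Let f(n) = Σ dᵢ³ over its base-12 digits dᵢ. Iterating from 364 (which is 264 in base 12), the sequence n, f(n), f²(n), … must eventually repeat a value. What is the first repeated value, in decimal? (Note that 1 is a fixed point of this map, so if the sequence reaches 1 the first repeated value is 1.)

288

364 = (2,6,4)_12 → 288
288 = (2,0,0)_12 → 8
8 = (8)_12 → 512
512 = (3,6,8)_12 → 755
755 = (5,2,11)_12 → 1464
1464 = (10,2,0)_12 → 1008
1008 = (7,0,0)_12 → 343
343 = (2,4,7)_12 → 415
415 = (2,10,7)_12 → 1351
1351 = (9,4,7)_12 → 1136
1136 = (7,10,8)_12 → 1855
1855 = (1,0,10,7)_12 → 1344
1344 = (9,4,0)_12 → 793
793 = (5,6,1)_12 → 342
342 = (2,4,6)_12 → 288  — 288 already appeared earlier.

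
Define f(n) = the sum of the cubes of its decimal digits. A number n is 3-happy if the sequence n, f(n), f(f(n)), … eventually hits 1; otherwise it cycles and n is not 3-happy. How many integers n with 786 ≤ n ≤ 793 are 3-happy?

1

786: 786 → 1071 → 345 → 216 → 225 → 141 → 66 → 432 → 99 → 1458 → 702 → 351 → 153 → 153  (repeats 153)
787: 787 → 1198 → 1243 → 100 → 1  (reaches 1)
788: 788 → 1367 → 587 → 980 → 1241 → 74 → 407 → 407  (repeats 407)
789: 789 → 1584 → 702 → 351 → 153 → 153  (repeats 153)
790: 790 → 1072 → 352 → 160 → 217 → 352  (repeats 352)
791: 791 → 1073 → 371 → 371  (repeats 371)
792: 792 → 1080 → 513 → 153 → 153  (repeats 153)
793: 793 → 1099 → 1459 → 919 → 1459  (repeats 1459)
3-happy: 787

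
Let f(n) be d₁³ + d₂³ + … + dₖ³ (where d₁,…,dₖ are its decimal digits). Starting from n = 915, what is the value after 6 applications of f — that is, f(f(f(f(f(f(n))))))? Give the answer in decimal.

915 → 9³ + 1³ + 5³ = 855
855 → 8³ + 5³ + 5³ = 762
762 → 7³ + 6³ + 2³ = 567
567 → 5³ + 6³ + 7³ = 684
684 → 6³ + 8³ + 4³ = 792
792 → 7³ + 9³ + 2³ = 1080

1080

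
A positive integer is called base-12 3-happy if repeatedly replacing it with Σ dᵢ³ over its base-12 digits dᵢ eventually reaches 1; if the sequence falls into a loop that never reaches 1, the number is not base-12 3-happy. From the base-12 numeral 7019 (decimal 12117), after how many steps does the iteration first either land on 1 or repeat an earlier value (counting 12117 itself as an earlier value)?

12117 = (7,0,1,9)_12 → 7³ + 0³ + 1³ + 9³ = 1073
1073 = (7,5,5)_12 → 7³ + 5³ + 5³ = 593
593 = (4,1,5)_12 → 4³ + 1³ + 5³ = 190
190 = (1,3,10)_12 → 1³ + 3³ + 10³ = 1028
1028 = (7,1,8)_12 → 7³ + 1³ + 8³ = 856
856 = (5,11,4)_12 → 5³ + 11³ + 4³ = 1520
1520 = (10,6,8)_12 → 10³ + 6³ + 8³ = 1728
1728 = (1,0,0,0)_12 → 1³ + 0³ + 0³ + 0³ = 1  — reached 1.
That took 8 steps.

8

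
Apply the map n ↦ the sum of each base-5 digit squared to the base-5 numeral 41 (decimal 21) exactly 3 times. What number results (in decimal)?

21 = (4,1)_5 → 4² + 1² = 16 + 1 = 17
17 = (3,2)_5 → 3² + 2² = 9 + 4 = 13
13 = (2,3)_5 → 2² + 3² = 4 + 9 = 13

13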